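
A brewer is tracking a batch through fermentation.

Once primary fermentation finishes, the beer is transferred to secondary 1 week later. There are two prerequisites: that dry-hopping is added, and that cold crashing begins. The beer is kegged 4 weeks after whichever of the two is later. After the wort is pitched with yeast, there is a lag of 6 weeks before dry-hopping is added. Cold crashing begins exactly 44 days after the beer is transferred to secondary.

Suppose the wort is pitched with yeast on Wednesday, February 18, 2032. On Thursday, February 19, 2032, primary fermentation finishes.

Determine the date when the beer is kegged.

The wort is pitched with yeast: Feb 18, 2032.
Dry-hopping is added: Feb 18, 2032 + 6 weeks = Mar 31, 2032.
Primary fermentation finishes: Feb 19, 2032.
The beer is transferred to secondary: Feb 19, 2032 + 1 week = Feb 26, 2032.
Cold crashing begins: Feb 26, 2032 + 44 days = Apr 10, 2032.
Both prerequisites met — dry-hopping is added (Mar 31, 2032), cold crashing begins (Apr 10, 2032); the later is Apr 10, 2032.
The beer is kegged: Apr 10, 2032 + 4 weeks = May 8, 2032.

Saturday, May 8, 2032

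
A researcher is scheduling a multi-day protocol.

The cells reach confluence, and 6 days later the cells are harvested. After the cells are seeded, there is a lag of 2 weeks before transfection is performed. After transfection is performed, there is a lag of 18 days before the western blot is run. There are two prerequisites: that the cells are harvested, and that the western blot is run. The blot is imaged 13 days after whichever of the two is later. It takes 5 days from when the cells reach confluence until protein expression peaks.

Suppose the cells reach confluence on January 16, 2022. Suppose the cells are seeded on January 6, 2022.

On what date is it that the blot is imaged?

February 20, 2022

The cells reach confluence: Jan 16, 2022.
The cells are harvested: Jan 16, 2022 + 6 days = Jan 22, 2022.
The cells are seeded: Jan 6, 2022.
Transfection is performed: Jan 6, 2022 + 2 weeks = Jan 20, 2022.
The western blot is run: Jan 20, 2022 + 18 days = Feb 7, 2022.
Both prerequisites met — the cells are harvested (Jan 22, 2022), the western blot is run (Feb 7, 2022); the later is Feb 7, 2022.
The blot is imaged: Feb 7, 2022 + 13 days = Feb 20, 2022.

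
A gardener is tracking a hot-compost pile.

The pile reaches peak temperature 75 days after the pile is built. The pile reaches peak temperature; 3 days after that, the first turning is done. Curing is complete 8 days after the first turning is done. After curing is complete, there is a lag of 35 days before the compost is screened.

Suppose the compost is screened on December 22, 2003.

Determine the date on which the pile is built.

The compost is screened: Dec 22, 2003.
Curing is complete: Dec 22, 2003 − 35 days = Nov 17, 2003.
The first turning is done: Nov 17, 2003 − 8 days = Nov 9, 2003.
The pile reaches peak temperature: Nov 9, 2003 − 3 days = Nov 6, 2003.
The pile is built: Nov 6, 2003 − 75 days = Aug 23, 2003.

August 23, 2003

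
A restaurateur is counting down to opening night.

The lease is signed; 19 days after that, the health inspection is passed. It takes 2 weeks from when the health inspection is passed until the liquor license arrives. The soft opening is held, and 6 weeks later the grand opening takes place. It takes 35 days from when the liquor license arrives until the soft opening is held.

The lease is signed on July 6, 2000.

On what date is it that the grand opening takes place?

The lease is signed: Jul 6, 2000.
The health inspection is passed: Jul 6, 2000 + 19 days = Jul 25, 2000.
The liquor license arrives: Jul 25, 2000 + 2 weeks = Aug 8, 2000.
The soft opening is held: Aug 8, 2000 + 35 days = Sep 12, 2000.
The grand opening takes place: Sep 12, 2000 + 6 weeks = Oct 24, 2000.

October 24, 2000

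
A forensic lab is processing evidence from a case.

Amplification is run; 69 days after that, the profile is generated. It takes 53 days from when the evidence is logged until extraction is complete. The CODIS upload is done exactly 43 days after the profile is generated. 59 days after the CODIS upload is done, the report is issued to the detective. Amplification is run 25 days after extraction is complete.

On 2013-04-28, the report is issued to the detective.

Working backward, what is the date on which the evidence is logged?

The report is issued to the detective: Apr 28, 2013.
The CODIS upload is done: Apr 28, 2013 − 59 days = Feb 28, 2013.
The profile is generated: Feb 28, 2013 − 43 days = Jan 16, 2013.
Amplification is run: Jan 16, 2013 − 69 days = Nov 8, 2012.
Extraction is complete: Nov 8, 2012 − 25 days = Oct 14, 2012.
The evidence is logged: Oct 14, 2012 − 53 days = Aug 22, 2012.

2012-08-22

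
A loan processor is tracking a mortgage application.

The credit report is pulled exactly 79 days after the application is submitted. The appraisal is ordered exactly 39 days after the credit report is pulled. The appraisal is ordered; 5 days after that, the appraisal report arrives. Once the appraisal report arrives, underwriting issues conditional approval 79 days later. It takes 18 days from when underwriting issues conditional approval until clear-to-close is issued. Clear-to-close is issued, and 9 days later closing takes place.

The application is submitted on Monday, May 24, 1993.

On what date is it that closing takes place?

Saturday, January 8, 1994

The application is submitted: May 24, 1993.
The credit report is pulled: May 24, 1993 + 79 days = Aug 11, 1993.
The appraisal is ordered: Aug 11, 1993 + 39 days = Sep 19, 1993.
The appraisal report arrives: Sep 19, 1993 + 5 days = Sep 24, 1993.
Underwriting issues conditional approval: Sep 24, 1993 + 79 days = Dec 12, 1993.
Clear-to-close is issued: Dec 12, 1993 + 18 days = Dec 30, 1993.
Closing takes place: Dec 30, 1993 + 9 days = Jan 8, 1994.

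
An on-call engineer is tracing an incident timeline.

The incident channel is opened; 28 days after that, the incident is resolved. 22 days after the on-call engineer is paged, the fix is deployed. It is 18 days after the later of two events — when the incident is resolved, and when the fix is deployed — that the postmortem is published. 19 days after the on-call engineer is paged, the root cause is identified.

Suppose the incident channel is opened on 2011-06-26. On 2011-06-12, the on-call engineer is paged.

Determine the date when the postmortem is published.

2011-08-11

The incident channel is opened: Jun 26, 2011.
The incident is resolved: Jun 26, 2011 + 28 days = Jul 24, 2011.
The on-call engineer is paged: Jun 12, 2011.
The fix is deployed: Jun 12, 2011 + 22 days = Jul 4, 2011.
Both prerequisites met — the incident is resolved (Jul 24, 2011), the fix is deployed (Jul 4, 2011); the later is Jul 24, 2011.
The postmortem is published: Jul 24, 2011 + 18 days = Aug 11, 2011.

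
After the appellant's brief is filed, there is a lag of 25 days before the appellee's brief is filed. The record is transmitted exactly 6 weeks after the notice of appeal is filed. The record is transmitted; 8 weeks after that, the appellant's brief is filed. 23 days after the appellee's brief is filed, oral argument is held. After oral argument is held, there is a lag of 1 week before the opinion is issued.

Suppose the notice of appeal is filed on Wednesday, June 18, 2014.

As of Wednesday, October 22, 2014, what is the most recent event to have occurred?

The appellee's brief is filed

The notice of appeal is filed: Jun 18, 2014.
The record is transmitted: Jun 18, 2014 + 6 weeks = Jul 30, 2014.
The appellant's brief is filed: Jul 30, 2014 + 8 weeks = Sep 24, 2014.
The appellee's brief is filed: Sep 24, 2014 + 25 days = Oct 19, 2014.
Oral argument is held: Oct 19, 2014 + 23 days = Nov 11, 2014.
The opinion is issued: Nov 11, 2014 + 1 week = Nov 18, 2014.
Oct 22, 2014 falls between when the appellee's brief is filed (Oct 19, 2014) and when oral argument is held (Nov 11, 2014).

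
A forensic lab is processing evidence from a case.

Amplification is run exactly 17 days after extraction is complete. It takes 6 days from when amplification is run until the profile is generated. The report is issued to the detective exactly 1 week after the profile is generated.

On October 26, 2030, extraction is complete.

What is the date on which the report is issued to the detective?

November 25, 2030

Extraction is complete: Oct 26, 2030.
Amplification is run: Oct 26, 2030 + 17 days = Nov 12, 2030.
The profile is generated: Nov 12, 2030 + 6 days = Nov 18, 2030.
The report is issued to the detective: Nov 18, 2030 + 1 week = Nov 25, 2030.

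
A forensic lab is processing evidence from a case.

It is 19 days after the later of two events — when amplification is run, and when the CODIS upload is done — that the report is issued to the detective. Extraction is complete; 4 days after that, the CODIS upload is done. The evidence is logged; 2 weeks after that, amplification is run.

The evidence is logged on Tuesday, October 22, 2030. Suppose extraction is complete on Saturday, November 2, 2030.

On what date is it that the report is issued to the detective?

Monday, November 25, 2030

The evidence is logged: Oct 22, 2030.
Amplification is run: Oct 22, 2030 + 2 weeks = Nov 5, 2030.
Extraction is complete: Nov 2, 2030.
The CODIS upload is done: Nov 2, 2030 + 4 days = Nov 6, 2030.
Both prerequisites met — amplification is run (Nov 5, 2030), the CODIS upload is done (Nov 6, 2030); the later is Nov 6, 2030.
The report is issued to the detective: Nov 6, 2030 + 19 days = Nov 25, 2030.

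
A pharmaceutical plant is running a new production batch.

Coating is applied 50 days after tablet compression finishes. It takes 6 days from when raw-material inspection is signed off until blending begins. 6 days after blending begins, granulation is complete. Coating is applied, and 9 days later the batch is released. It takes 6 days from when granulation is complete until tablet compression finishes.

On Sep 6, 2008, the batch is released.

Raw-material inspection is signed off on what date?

Jun 21, 2008

The batch is released: Sep 6, 2008.
Coating is applied: Sep 6, 2008 − 9 days = Aug 28, 2008.
Tablet compression finishes: Aug 28, 2008 − 50 days = Jul 9, 2008.
Granulation is complete: Jul 9, 2008 − 6 days = Jul 3, 2008.
Blending begins: Jul 3, 2008 − 6 days = Jun 27, 2008.
Raw-material inspection is signed off: Jun 27, 2008 − 6 days = Jun 21, 2008.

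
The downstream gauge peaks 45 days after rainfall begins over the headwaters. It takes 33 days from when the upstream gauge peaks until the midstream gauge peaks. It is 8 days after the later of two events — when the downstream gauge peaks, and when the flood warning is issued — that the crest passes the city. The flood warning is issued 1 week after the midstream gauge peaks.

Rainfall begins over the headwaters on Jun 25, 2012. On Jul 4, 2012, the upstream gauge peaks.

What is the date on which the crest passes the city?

Rainfall begins over the headwaters: Jun 25, 2012.
The downstream gauge peaks: Jun 25, 2012 + 45 days = Aug 9, 2012.
The upstream gauge peaks: Jul 4, 2012.
The midstream gauge peaks: Jul 4, 2012 + 33 days = Aug 6, 2012.
The flood warning is issued: Aug 6, 2012 + 1 week = Aug 13, 2012.
Both prerequisites met — the downstream gauge peaks (Aug 9, 2012), the flood warning is issued (Aug 13, 2012); the later is Aug 13, 2012.
The crest passes the city: Aug 13, 2012 + 8 days = Aug 21, 2012.

Aug 21, 2012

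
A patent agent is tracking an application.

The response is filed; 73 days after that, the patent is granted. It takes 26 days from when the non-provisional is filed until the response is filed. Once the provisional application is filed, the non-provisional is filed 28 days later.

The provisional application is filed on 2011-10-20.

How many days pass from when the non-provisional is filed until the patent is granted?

99 days

Causal path: the non-provisional is filed → the response is filed → the patent is granted.
Total delay along the path: 26 + 73 = 99 days.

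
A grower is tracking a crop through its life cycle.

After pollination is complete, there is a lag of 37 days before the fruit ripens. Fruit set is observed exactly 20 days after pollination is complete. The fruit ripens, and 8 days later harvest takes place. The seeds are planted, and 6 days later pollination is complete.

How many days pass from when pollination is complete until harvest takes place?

Causal path: pollination is complete → the fruit ripens → harvest takes place.
Total delay along the path: 37 + 8 = 45 days.

45 days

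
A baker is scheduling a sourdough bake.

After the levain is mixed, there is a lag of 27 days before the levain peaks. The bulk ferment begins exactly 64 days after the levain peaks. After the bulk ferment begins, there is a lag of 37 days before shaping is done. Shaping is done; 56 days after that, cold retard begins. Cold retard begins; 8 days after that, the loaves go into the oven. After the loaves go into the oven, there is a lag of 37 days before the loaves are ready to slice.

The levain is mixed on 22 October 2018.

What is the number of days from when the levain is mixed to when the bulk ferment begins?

91 days

Causal path: the levain is mixed → the levain peaks → the bulk ferment begins.
Total delay along the path: 27 + 64 = 91 days.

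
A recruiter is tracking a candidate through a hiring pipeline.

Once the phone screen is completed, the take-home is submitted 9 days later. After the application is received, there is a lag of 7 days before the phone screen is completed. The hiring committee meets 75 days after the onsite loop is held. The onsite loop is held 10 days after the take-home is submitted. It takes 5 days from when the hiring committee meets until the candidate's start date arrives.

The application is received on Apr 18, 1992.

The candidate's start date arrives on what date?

The application is received: Apr 18, 1992.
The phone screen is completed: Apr 18, 1992 + 7 days = Apr 25, 1992.
The take-home is submitted: Apr 25, 1992 + 9 days = May 4, 1992.
The onsite loop is held: May 4, 1992 + 10 days = May 14, 1992.
The hiring committee meets: May 14, 1992 + 75 days = Jul 28, 1992.
The candidate's start date arrives: Jul 28, 1992 + 5 days = Aug 2, 1992.

Aug 2, 1992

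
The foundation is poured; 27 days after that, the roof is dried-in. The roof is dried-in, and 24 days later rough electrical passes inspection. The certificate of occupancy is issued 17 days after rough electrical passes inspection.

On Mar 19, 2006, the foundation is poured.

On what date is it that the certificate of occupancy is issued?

May 26, 2006

The foundation is poured: Mar 19, 2006.
The roof is dried-in: Mar 19, 2006 + 27 days = Apr 15, 2006.
Rough electrical passes inspection: Apr 15, 2006 + 24 days = May 9, 2006.
The certificate of occupancy is issued: May 9, 2006 + 17 days = May 26, 2006.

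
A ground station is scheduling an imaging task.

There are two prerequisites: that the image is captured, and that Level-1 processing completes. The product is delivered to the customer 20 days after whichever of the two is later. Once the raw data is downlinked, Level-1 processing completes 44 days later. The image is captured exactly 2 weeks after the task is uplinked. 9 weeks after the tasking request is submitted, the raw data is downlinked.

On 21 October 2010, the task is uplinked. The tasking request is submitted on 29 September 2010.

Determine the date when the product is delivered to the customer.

3 February 2011

The task is uplinked: Oct 21, 2010.
The image is captured: Oct 21, 2010 + 2 weeks = Nov 4, 2010.
The tasking request is submitted: Sep 29, 2010.
The raw data is downlinked: Sep 29, 2010 + 9 weeks = Dec 1, 2010.
Level-1 processing completes: Dec 1, 2010 + 44 days = Jan 14, 2011.
Both prerequisites met — the image is captured (Nov 4, 2010), Level-1 processing completes (Jan 14, 2011); the later is Jan 14, 2011.
The product is delivered to the customer: Jan 14, 2011 + 20 days = Feb 3, 2011.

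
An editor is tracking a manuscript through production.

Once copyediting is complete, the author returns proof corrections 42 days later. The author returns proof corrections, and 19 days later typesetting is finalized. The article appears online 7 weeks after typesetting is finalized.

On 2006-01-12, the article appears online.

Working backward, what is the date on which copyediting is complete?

2005-09-24

The article appears online: Jan 12, 2006.
Typesetting is finalized: Jan 12, 2006 − 7 weeks = Nov 24, 2005.
The author returns proof corrections: Nov 24, 2005 − 19 days = Nov 5, 2005.
Copyediting is complete: Nov 5, 2005 − 42 days = Sep 24, 2005.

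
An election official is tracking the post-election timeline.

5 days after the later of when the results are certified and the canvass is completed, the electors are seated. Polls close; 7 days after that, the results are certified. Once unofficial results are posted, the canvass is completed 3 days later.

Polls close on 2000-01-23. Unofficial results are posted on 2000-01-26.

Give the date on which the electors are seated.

2000-02-04

Polls close: Jan 23, 2000.
The results are certified: Jan 23, 2000 + 7 days = Jan 30, 2000.
Unofficial results are posted: Jan 26, 2000.
The canvass is completed: Jan 26, 2000 + 3 days = Jan 29, 2000.
Both prerequisites met — the results are certified (Jan 30, 2000), the canvass is completed (Jan 29, 2000); the later is Jan 30, 2000.
The electors are seated: Jan 30, 2000 + 5 days = Feb 4, 2000.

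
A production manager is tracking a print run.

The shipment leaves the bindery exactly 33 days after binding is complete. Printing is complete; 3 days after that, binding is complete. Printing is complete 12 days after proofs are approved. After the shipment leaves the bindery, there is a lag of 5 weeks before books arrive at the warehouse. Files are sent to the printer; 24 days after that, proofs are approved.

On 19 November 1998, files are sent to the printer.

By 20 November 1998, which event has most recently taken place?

Files are sent to the printer: Nov 19, 1998.
Proofs are approved: Nov 19, 1998 + 24 days = Dec 13, 1998.
Printing is complete: Dec 13, 1998 + 12 days = Dec 25, 1998.
Binding is complete: Dec 25, 1998 + 3 days = Dec 28, 1998.
The shipment leaves the bindery: Dec 28, 1998 + 33 days = Jan 30, 1999.
Books arrive at the warehouse: Jan 30, 1999 + 5 weeks = Mar 6, 1999.
Nov 20, 1998 falls between when files are sent to the printer (Nov 19, 1998) and when proofs are approved (Dec 13, 1998).

Files are sent to the printer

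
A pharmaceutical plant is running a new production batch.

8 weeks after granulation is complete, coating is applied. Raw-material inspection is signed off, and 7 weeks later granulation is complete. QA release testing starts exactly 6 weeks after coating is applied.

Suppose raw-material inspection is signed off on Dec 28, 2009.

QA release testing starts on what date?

May 24, 2010

Raw-material inspection is signed off: Dec 28, 2009.
Granulation is complete: Dec 28, 2009 + 7 weeks = Feb 15, 2010.
Coating is applied: Feb 15, 2010 + 8 weeks = Apr 12, 2010.
QA release testing starts: Apr 12, 2010 + 6 weeks = May 24, 2010.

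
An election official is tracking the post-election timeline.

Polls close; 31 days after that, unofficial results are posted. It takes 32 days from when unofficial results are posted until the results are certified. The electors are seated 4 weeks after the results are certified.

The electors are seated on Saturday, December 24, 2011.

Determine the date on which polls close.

Saturday, September 24, 2011

The electors are seated: Dec 24, 2011.
The results are certified: Dec 24, 2011 − 4 weeks = Nov 26, 2011.
Unofficial results are posted: Nov 26, 2011 − 32 days = Oct 25, 2011.
Polls close: Oct 25, 2011 − 31 days = Sep 24, 2011.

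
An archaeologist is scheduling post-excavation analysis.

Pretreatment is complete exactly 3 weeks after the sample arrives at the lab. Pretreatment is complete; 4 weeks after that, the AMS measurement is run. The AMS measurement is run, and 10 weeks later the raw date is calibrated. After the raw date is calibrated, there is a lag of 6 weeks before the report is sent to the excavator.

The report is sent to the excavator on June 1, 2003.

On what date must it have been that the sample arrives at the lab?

December 22, 2002

The report is sent to the excavator: Jun 1, 2003.
The raw date is calibrated: Jun 1, 2003 − 6 weeks = Apr 20, 2003.
The AMS measurement is run: Apr 20, 2003 − 10 weeks = Feb 9, 2003.
Pretreatment is complete: Feb 9, 2003 − 4 weeks = Jan 12, 2003.
The sample arrives at the lab: Jan 12, 2003 − 3 weeks = Dec 22, 2002.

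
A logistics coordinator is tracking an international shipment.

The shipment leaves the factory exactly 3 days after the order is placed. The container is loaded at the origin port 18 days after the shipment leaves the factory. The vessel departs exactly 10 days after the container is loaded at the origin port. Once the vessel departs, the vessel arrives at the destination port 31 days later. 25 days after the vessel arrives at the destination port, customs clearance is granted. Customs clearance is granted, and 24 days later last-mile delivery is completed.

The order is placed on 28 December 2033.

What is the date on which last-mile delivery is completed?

18 April 2034

The order is placed: Dec 28, 2033.
The shipment leaves the factory: Dec 28, 2033 + 3 days = Dec 31, 2033.
The container is loaded at the origin port: Dec 31, 2033 + 18 days = Jan 18, 2034.
The vessel departs: Jan 18, 2034 + 10 days = Jan 28, 2034.
The vessel arrives at the destination port: Jan 28, 2034 + 31 days = Feb 28, 2034.
Customs clearance is granted: Feb 28, 2034 + 25 days = Mar 25, 2034.
Last-mile delivery is completed: Mar 25, 2034 + 24 days = Apr 18, 2034.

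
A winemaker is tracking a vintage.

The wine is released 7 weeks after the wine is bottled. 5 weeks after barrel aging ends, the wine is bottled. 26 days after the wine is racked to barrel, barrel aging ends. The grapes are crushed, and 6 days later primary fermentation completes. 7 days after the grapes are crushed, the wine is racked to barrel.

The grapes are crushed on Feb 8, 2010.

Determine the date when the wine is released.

The grapes are crushed: Feb 8, 2010.
The wine is racked to barrel: Feb 8, 2010 + 7 days = Feb 15, 2010.
Barrel aging ends: Feb 15, 2010 + 26 days = Mar 13, 2010.
The wine is bottled: Mar 13, 2010 + 5 weeks = Apr 17, 2010.
The wine is released: Apr 17, 2010 + 7 weeks = Jun 5, 2010.

Jun 5, 2010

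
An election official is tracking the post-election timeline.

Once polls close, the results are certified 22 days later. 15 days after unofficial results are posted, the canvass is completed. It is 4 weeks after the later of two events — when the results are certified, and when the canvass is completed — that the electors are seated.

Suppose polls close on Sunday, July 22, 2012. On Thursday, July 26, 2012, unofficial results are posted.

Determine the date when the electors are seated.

Monday, September 10, 2012

Polls close: Jul 22, 2012.
The results are certified: Jul 22, 2012 + 22 days = Aug 13, 2012.
Unofficial results are posted: Jul 26, 2012.
The canvass is completed: Jul 26, 2012 + 15 days = Aug 10, 2012.
Both prerequisites met — the results are certified (Aug 13, 2012), the canvass is completed (Aug 10, 2012); the later is Aug 13, 2012.
The electors are seated: Aug 13, 2012 + 4 weeks = Sep 10, 2012.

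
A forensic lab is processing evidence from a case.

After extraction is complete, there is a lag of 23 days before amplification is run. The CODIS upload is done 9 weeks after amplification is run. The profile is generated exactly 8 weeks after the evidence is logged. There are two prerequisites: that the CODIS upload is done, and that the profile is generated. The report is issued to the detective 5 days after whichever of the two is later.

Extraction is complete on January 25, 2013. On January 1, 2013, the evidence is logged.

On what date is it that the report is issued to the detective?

Extraction is complete: Jan 25, 2013.
Amplification is run: Jan 25, 2013 + 23 days = Feb 17, 2013.
The CODIS upload is done: Feb 17, 2013 + 9 weeks = Apr 21, 2013.
The evidence is logged: Jan 1, 2013.
The profile is generated: Jan 1, 2013 + 8 weeks = Feb 26, 2013.
Both prerequisites met — the CODIS upload is done (Apr 21, 2013), the profile is generated (Feb 26, 2013); the later is Apr 21, 2013.
The report is issued to the detective: Apr 21, 2013 + 5 days = Apr 26, 2013.

April 26, 2013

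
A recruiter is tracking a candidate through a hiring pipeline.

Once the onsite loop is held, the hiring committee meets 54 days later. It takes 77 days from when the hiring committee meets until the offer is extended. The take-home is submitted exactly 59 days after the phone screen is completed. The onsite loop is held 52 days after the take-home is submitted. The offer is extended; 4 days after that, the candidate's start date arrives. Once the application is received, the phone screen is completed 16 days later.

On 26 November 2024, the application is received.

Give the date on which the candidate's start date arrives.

15 August 2025

The application is received: Nov 26, 2024.
The phone screen is completed: Nov 26, 2024 + 16 days = Dec 12, 2024.
The take-home is submitted: Dec 12, 2024 + 59 days = Feb 9, 2025.
The onsite loop is held: Feb 9, 2025 + 52 days = Apr 2, 2025.
The hiring committee meets: Apr 2, 2025 + 54 days = May 26, 2025.
The offer is extended: May 26, 2025 + 77 days = Aug 11, 2025.
The candidate's start date arrives: Aug 11, 2025 + 4 days = Aug 15, 2025.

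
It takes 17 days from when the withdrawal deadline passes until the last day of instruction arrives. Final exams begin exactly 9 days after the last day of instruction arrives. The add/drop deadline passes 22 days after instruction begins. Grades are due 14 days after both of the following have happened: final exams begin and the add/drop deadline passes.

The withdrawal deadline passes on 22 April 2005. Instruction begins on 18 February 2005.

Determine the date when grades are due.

The withdrawal deadline passes: Apr 22, 2005.
The last day of instruction arrives: Apr 22, 2005 + 17 days = May 9, 2005.
Final exams begin: May 9, 2005 + 9 days = May 18, 2005.
Instruction begins: Feb 18, 2005.
The add/drop deadline passes: Feb 18, 2005 + 22 days = Mar 12, 2005.
Both prerequisites met — final exams begin (May 18, 2005), the add/drop deadline passes (Mar 12, 2005); the later is May 18, 2005.
Grades are due: May 18, 2005 + 14 days = Jun 1, 2005.

1 June 2005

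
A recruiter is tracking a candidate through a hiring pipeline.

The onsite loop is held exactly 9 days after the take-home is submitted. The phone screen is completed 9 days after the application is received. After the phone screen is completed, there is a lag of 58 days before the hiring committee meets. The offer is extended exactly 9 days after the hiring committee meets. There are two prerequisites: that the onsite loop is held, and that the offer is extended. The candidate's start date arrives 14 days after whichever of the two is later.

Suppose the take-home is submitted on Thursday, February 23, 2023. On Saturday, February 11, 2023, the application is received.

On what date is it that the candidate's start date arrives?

Friday, May 12, 2023

The take-home is submitted: Feb 23, 2023.
The onsite loop is held: Feb 23, 2023 + 9 days = Mar 4, 2023.
The application is received: Feb 11, 2023.
The phone screen is completed: Feb 11, 2023 + 9 days = Feb 20, 2023.
The hiring committee meets: Feb 20, 2023 + 58 days = Apr 19, 2023.
The offer is extended: Apr 19, 2023 + 9 days = Apr 28, 2023.
Both prerequisites met — the onsite loop is held (Mar 4, 2023), the offer is extended (Apr 28, 2023); the later is Apr 28, 2023.
The candidate's start date arrives: Apr 28, 2023 + 14 days = May 12, 2023.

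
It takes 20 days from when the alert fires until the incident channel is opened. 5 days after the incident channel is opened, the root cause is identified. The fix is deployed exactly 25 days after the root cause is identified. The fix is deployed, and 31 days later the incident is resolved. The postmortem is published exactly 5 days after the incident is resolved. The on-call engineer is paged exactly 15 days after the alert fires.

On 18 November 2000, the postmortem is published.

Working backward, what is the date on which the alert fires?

The postmortem is published: Nov 18, 2000.
The incident is resolved: Nov 18, 2000 − 5 days = Nov 13, 2000.
The fix is deployed: Nov 13, 2000 − 31 days = Oct 13, 2000.
The root cause is identified: Oct 13, 2000 − 25 days = Sep 18, 2000.
The incident channel is opened: Sep 18, 2000 − 5 days = Sep 13, 2000.
The alert fires: Sep 13, 2000 − 20 days = Aug 24, 2000.

24 August 2000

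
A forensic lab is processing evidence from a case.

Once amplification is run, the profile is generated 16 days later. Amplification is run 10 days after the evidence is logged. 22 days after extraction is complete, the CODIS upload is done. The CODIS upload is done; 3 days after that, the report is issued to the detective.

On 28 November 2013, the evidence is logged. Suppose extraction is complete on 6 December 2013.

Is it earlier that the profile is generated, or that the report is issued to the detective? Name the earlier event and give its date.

The profile is generated — 24 December 2013

The evidence is logged: Nov 28, 2013.
Amplification is run: Nov 28, 2013 + 10 days = Dec 8, 2013.
The profile is generated: Dec 8, 2013 + 16 days = Dec 24, 2013.
Extraction is complete: Dec 6, 2013.
The CODIS upload is done: Dec 6, 2013 + 22 days = Dec 28, 2013.
The report is issued to the detective: Dec 28, 2013 + 3 days = Dec 31, 2013.
Comparing: the profile is generated on Dec 24, 2013 vs the report is issued to the detective on Dec 31, 2013. Earlier: the profile is generated.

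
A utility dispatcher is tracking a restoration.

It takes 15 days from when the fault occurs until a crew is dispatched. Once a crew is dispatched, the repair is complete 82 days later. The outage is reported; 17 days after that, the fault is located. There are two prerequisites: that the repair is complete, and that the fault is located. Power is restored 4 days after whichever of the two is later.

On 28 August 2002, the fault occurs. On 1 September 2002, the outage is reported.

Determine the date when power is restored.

7 December 2002

The fault occurs: Aug 28, 2002.
A crew is dispatched: Aug 28, 2002 + 15 days = Sep 12, 2002.
The repair is complete: Sep 12, 2002 + 82 days = Dec 3, 2002.
The outage is reported: Sep 1, 2002.
The fault is located: Sep 1, 2002 + 17 days = Sep 18, 2002.
Both prerequisites met — the repair is complete (Dec 3, 2002), the fault is located (Sep 18, 2002); the later is Dec 3, 2002.
Power is restored: Dec 3, 2002 + 4 days = Dec 7, 2002.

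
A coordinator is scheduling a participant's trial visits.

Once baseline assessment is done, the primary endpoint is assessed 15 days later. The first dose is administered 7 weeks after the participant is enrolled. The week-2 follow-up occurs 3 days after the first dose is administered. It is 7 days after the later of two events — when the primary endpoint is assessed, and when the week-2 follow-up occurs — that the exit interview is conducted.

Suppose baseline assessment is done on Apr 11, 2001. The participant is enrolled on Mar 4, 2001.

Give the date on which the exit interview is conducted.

May 3, 2001

Baseline assessment is done: Apr 11, 2001.
The primary endpoint is assessed: Apr 11, 2001 + 15 days = Apr 26, 2001.
The participant is enrolled: Mar 4, 2001.
The first dose is administered: Mar 4, 2001 + 7 weeks = Apr 22, 2001.
The week-2 follow-up occurs: Apr 22, 2001 + 3 days = Apr 25, 2001.
Both prerequisites met — the primary endpoint is assessed (Apr 26, 2001), the week-2 follow-up occurs (Apr 25, 2001); the later is Apr 26, 2001.
The exit interview is conducted: Apr 26, 2001 + 7 days = May 3, 2001.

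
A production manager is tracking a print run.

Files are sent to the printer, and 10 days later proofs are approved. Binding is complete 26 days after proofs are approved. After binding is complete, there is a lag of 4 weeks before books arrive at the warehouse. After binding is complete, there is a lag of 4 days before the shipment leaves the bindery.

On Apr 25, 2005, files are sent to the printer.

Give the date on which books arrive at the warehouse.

Files are sent to the printer: Apr 25, 2005.
Proofs are approved: Apr 25, 2005 + 10 days = May 5, 2005.
Binding is complete: May 5, 2005 + 26 days = May 31, 2005.
Books arrive at the warehouse: May 31, 2005 + 4 weeks = Jun 28, 2005.

Jun 28, 2005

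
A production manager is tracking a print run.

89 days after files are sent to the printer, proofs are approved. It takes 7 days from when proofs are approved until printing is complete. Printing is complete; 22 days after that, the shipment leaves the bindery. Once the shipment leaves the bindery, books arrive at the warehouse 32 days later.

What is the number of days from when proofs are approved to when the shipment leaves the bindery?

29 days

Causal path: proofs are approved → printing is complete → the shipment leaves the bindery.
Total delay along the path: 7 + 22 = 29 days.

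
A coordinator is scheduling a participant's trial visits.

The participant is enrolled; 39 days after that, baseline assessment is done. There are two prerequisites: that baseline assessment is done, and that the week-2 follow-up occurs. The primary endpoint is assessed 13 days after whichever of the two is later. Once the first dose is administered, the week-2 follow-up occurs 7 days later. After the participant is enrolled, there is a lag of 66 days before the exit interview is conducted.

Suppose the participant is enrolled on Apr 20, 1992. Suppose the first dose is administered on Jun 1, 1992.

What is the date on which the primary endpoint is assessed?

The participant is enrolled: Apr 20, 1992.
Baseline assessment is done: Apr 20, 1992 + 39 days = May 29, 1992.
The first dose is administered: Jun 1, 1992.
The week-2 follow-up occurs: Jun 1, 1992 + 7 days = Jun 8, 1992.
Both prerequisites met — baseline assessment is done (May 29, 1992), the week-2 follow-up occurs (Jun 8, 1992); the later is Jun 8, 1992.
The primary endpoint is assessed: Jun 8, 1992 + 13 days = Jun 21, 1992.

Jun 21, 1992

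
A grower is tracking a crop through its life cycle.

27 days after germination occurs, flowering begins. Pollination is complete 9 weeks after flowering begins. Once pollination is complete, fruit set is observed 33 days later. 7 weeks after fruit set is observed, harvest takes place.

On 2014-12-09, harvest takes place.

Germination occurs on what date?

Harvest takes place: Dec 9, 2014.
Fruit set is observed: Dec 9, 2014 − 7 weeks = Oct 21, 2014.
Pollination is complete: Oct 21, 2014 − 33 days = Sep 18, 2014.
Flowering begins: Sep 18, 2014 − 9 weeks = Jul 17, 2014.
Germination occurs: Jul 17, 2014 − 27 days = Jun 20, 2014.

2014-06-20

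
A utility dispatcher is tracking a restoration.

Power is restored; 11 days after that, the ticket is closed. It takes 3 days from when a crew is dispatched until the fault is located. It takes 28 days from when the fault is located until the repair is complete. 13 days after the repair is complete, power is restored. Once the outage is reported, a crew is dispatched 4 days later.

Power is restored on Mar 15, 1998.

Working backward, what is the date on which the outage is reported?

Jan 26, 1998

Power is restored: Mar 15, 1998.
The repair is complete: Mar 15, 1998 − 13 days = Mar 2, 1998.
The fault is located: Mar 2, 1998 − 28 days = Feb 2, 1998.
A crew is dispatched: Feb 2, 1998 − 3 days = Jan 30, 1998.
The outage is reported: Jan 30, 1998 − 4 days = Jan 26, 1998.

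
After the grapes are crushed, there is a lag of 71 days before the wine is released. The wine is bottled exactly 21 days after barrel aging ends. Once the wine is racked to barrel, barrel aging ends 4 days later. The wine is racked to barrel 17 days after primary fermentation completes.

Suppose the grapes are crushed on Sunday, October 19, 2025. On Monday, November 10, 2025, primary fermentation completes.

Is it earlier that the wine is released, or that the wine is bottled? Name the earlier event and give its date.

The grapes are crushed: Oct 19, 2025.
The wine is released: Oct 19, 2025 + 71 days = Dec 29, 2025.
Primary fermentation completes: Nov 10, 2025.
The wine is racked to barrel: Nov 10, 2025 + 17 days = Nov 27, 2025.
Barrel aging ends: Nov 27, 2025 + 4 days = Dec 1, 2025.
The wine is bottled: Dec 1, 2025 + 21 days = Dec 22, 2025.
Comparing: the wine is released on Dec 29, 2025 vs the wine is bottled on Dec 22, 2025. Earlier: the wine is bottled.

The wine is bottled — Monday, December 22, 2025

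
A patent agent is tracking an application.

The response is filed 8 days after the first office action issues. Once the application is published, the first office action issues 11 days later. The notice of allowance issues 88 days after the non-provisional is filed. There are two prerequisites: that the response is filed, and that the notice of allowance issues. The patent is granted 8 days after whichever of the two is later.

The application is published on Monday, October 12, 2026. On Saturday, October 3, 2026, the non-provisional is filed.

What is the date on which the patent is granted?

The application is published: Oct 12, 2026.
The first office action issues: Oct 12, 2026 + 11 days = Oct 23, 2026.
The response is filed: Oct 23, 2026 + 8 days = Oct 31, 2026.
The non-provisional is filed: Oct 3, 2026.
The notice of allowance issues: Oct 3, 2026 + 88 days = Dec 30, 2026.
Both prerequisites met — the response is filed (Oct 31, 2026), the notice of allowance issues (Dec 30, 2026); the later is Dec 30, 2026.
The patent is granted: Dec 30, 2026 + 8 days = Jan 7, 2027.

Thursday, January 7, 2027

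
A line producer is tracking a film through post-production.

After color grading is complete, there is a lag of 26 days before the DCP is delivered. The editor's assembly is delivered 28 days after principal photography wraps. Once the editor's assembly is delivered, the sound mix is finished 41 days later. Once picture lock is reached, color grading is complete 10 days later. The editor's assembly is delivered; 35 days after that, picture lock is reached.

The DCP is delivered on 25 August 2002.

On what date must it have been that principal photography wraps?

The DCP is delivered: Aug 25, 2002.
Color grading is complete: Aug 25, 2002 − 26 days = Jul 30, 2002.
Picture lock is reached: Jul 30, 2002 − 10 days = Jul 20, 2002.
The editor's assembly is delivered: Jul 20, 2002 − 35 days = Jun 15, 2002.
Principal photography wraps: Jun 15, 2002 − 28 days = May 18, 2002.

18 May 2002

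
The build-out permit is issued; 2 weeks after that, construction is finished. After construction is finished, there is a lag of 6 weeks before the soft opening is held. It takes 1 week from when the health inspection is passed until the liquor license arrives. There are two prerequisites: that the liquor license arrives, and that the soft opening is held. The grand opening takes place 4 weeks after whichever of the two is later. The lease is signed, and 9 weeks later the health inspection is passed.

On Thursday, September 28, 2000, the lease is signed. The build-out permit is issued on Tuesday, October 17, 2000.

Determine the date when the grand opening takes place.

Tuesday, January 9, 2001

The lease is signed: Sep 28, 2000.
The health inspection is passed: Sep 28, 2000 + 9 weeks = Nov 30, 2000.
The liquor license arrives: Nov 30, 2000 + 1 week = Dec 7, 2000.
The build-out permit is issued: Oct 17, 2000.
Construction is finished: Oct 17, 2000 + 2 weeks = Oct 31, 2000.
The soft opening is held: Oct 31, 2000 + 6 weeks = Dec 12, 2000.
Both prerequisites met — the liquor license arrives (Dec 7, 2000), the soft opening is held (Dec 12, 2000); the later is Dec 12, 2000.
The grand opening takes place: Dec 12, 2000 + 4 weeks = Jan 9, 2001.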